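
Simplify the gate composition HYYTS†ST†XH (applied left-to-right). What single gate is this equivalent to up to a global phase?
Z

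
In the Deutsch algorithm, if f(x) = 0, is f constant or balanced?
Constant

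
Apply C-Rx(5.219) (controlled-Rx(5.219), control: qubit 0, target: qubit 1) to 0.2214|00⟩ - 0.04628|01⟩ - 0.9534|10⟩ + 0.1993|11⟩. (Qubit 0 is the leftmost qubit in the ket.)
0.2214|00⟩ - 0.04628|01⟩ + (0.8216 - 0.1011i)|10⟩ + (-0.1717 + 0.4837i)|11⟩

C-Rx(5.219) leaves the control-|0⟩ kets |00⟩, |01⟩ unchanged and applies Rx(5.219) to qubit 1 on the control-|1⟩ pair (|10⟩, |11⟩).
Rx(5.219) = [[cos(θ/2), −i·sin(θ/2)], [−i·sin(θ/2), cos(θ/2)]]; θ = 5.219, cos(θ/2) ≈ -0.861747, sin(θ/2) ≈ 0.507338.
With a = amp(|10⟩) = -0.9534 and b = amp(|11⟩) = 0.1993:
new amp(|10⟩) = (-0.861747)·a + (-0.507338i)·b = (0.8216 - 0.1011i)
new amp(|11⟩) = (-0.507338i)·a + (-0.861747)·b = (-0.1717 + 0.4837i)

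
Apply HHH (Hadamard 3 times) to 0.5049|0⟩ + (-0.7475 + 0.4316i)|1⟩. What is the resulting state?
(-0.1715 + 0.3052i)|0⟩ + (0.8856 - 0.3052i)|1⟩

H² = I, so H^3 = H: a single Hadamard. With (a, b) = (0.5049, (-0.7475 + 0.4316i)), H gives ((a + b)/√2, (a − b)/√2) = ((-0.1715 + 0.3052i), (0.8856 - 0.3052i)).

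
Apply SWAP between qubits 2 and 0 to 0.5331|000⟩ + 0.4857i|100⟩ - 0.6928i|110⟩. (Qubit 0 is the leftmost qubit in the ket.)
0.5331|000⟩ + 0.4857i|001⟩ - 0.6928i|011⟩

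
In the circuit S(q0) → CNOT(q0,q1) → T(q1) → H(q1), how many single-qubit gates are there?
3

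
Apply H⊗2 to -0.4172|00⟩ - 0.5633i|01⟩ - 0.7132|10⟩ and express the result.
(-0.5652 - 0.2817i)|00⟩ + (-0.5652 + 0.2817i)|01⟩ + (0.148 - 0.2817i)|10⟩ + (0.148 + 0.2817i)|11⟩

H⊗2 gives amp(|y⟩) = (1/2) Σ_x (−1)^(x·y) amp(|x⟩), where x·y is the number of positions in which both x and y have a 1.
|00⟩: (-0.4172 - 0.5633i - 0.7132)/2 = (-0.5652 - 0.2817i)
|01⟩: (-0.4172 + 0.5633i - 0.7132)/2 = (-0.5652 + 0.2817i)
|10⟩: (-0.4172 - 0.5633i + 0.7132)/2 = (0.148 - 0.2817i)
|11⟩: (-0.4172 + 0.5633i + 0.7132)/2 = (0.148 + 0.2817i)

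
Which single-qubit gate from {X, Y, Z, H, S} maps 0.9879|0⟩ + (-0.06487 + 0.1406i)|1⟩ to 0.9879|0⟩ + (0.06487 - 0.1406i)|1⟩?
Z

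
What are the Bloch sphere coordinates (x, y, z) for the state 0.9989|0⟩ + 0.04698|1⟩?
(0.09386, 0, 0.9956)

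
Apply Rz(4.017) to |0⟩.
(-0.4239 - 0.9057i)|0⟩

Rz(4.017) = [[e^(−iθ/2), 0], [0, e^(iθ/2)]] with e^(±iθ/2) = cos(θ/2) ± i·sin(θ/2); θ = 4.017, cos(θ/2) ≈ -0.423861, sin(θ/2) ≈ 0.905727.
With a = amp(|0⟩) = 1 and b = amp(|1⟩) = 0:
new amp(|0⟩) = (-0.423861 - 0.905727i)·a = (-0.4239 - 0.9057i)
new amp(|1⟩) = (-0.423861 + 0.905727i)·b = 0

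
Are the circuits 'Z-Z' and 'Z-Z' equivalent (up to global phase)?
Yes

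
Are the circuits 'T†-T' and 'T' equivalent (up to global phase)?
No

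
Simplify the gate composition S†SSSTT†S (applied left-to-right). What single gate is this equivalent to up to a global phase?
S†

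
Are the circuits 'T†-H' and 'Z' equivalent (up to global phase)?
No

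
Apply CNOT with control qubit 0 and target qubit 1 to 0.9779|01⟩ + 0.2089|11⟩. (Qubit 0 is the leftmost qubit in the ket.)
0.9779|01⟩ + 0.2089|10⟩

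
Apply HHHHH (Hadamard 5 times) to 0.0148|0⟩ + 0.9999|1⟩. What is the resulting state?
0.7175|0⟩ - 0.6966|1⟩

H² = I, so H^5 = H: a single Hadamard. With (a, b) = (0.0148, 0.9999), H gives ((a + b)/√2, (a − b)/√2) = (0.7175, -0.6966).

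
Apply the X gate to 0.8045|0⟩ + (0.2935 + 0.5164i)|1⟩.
(0.2935 + 0.5164i)|0⟩ + 0.8045|1⟩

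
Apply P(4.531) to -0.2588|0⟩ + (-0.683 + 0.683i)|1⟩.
-0.2588|0⟩ + (0.795 + 0.5486i)|1⟩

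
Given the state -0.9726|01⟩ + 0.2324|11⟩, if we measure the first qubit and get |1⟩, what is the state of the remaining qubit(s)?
|1⟩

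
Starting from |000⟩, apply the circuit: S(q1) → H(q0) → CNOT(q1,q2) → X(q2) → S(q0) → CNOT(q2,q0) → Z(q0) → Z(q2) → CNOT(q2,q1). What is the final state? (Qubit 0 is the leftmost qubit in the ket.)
-(1/√2)i|011⟩ + 1/√2|111⟩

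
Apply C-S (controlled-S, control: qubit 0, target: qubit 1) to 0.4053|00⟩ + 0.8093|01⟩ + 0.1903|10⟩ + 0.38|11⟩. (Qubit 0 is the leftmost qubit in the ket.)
0.4053|00⟩ + 0.8093|01⟩ + 0.1903|10⟩ + 0.38i|11⟩

C-S leaves the control-|0⟩ kets |00⟩, |01⟩ unchanged and applies S to qubit 1 on the control-|1⟩ pair (|10⟩, |11⟩).
S = [[1, 0], [0, i]].
With a = amp(|10⟩) = 0.1903 and b = amp(|11⟩) = 0.38:
new amp(|10⟩) = (1)·a = 0.1903
new amp(|11⟩) = (i)·b = 0.38i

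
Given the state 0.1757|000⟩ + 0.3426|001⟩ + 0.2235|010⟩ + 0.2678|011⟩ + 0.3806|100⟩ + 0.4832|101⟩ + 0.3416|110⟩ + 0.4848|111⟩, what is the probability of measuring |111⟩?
0.235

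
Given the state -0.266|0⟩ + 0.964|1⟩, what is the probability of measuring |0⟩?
0.07076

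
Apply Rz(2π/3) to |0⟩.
(1/2 - 0.866i)|0⟩

Rz(2π/3) = [[e^(−iθ/2), 0], [0, e^(iθ/2)]] with e^(±iθ/2) = cos(θ/2) ± i·sin(θ/2); θ = 2π/3, cos(θ/2) ≈ 0.5, sin(θ/2) ≈ 0.866025.
With a = amp(|0⟩) = 1 and b = amp(|1⟩) = 0:
new amp(|0⟩) = (0.5 - 0.866025i)·a = (1/2 - 0.866i)
new amp(|1⟩) = (0.5 + 0.866025i)·b = 0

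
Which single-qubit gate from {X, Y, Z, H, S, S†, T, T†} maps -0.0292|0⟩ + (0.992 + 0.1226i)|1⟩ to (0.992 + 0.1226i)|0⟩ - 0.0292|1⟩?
X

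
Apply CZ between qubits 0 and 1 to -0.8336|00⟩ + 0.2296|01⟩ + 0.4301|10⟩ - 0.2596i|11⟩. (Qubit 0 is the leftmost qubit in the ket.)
-0.8336|00⟩ + 0.2296|01⟩ + 0.4301|10⟩ + 0.2596i|11⟩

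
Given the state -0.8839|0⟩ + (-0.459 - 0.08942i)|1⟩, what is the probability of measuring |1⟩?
0.2187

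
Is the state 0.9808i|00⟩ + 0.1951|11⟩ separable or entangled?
Entangled

Writing the state as a|00⟩ + b|01⟩ + c|10⟩ + d|11⟩, it is a product state iff ad − bc = 0.
Here (a, b, c, d) = (0.9808i, 0, 0, 0.1951): ad − bc = (0.9808i)(0.1951) − (0)(0) = 0.1914i ≠ 0, so the state is entangled.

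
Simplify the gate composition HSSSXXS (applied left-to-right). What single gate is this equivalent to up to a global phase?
H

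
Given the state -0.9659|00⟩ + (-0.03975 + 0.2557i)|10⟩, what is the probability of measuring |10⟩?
0.06696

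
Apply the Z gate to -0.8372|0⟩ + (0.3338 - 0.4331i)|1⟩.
-0.8372|0⟩ + (-0.3338 + 0.4331i)|1⟩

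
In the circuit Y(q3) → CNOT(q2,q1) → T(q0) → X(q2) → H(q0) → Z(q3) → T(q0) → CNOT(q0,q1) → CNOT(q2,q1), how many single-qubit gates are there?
6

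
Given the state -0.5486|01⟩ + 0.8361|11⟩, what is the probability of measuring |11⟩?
0.6991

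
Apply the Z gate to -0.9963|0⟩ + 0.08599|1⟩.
-0.9963|0⟩ - 0.08599|1⟩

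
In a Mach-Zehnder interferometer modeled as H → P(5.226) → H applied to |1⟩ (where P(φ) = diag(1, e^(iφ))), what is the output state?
(0.2543 + 0.4355i)|0⟩ + (0.7457 - 0.4355i)|1⟩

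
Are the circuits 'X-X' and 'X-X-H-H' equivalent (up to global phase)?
Yes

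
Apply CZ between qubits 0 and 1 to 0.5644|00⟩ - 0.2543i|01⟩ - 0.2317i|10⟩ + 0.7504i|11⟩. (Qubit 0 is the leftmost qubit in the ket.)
0.5644|00⟩ - 0.2543i|01⟩ - 0.2317i|10⟩ - 0.7504i|11⟩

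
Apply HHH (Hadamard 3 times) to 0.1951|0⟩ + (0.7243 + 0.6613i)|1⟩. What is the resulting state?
(0.6501 + 0.4676i)|0⟩ + (-0.3742 - 0.4676i)|1⟩

H² = I, so H^3 = H: a single Hadamard. With (a, b) = (0.1951, (0.7243 + 0.6613i)), H gives ((a + b)/√2, (a − b)/√2) = ((0.6501 + 0.4676i), (-0.3742 - 0.4676i)).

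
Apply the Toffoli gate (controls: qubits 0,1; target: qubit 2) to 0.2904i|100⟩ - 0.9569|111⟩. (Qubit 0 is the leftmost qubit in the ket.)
0.2904i|100⟩ - 0.9569|110⟩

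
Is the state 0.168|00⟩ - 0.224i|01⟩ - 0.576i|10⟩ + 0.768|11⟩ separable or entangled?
Entangled

Writing the state as a|00⟩ + b|01⟩ + c|10⟩ + d|11⟩, it is a product state iff ad − bc = 0.
Here (a, b, c, d) = (0.168, -0.224i, -0.576i, 0.768): ad − bc = (0.168)(0.768) − (-0.224i)(-0.576i) = 0.258 ≠ 0, so the state is entangled.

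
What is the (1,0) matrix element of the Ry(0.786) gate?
0.383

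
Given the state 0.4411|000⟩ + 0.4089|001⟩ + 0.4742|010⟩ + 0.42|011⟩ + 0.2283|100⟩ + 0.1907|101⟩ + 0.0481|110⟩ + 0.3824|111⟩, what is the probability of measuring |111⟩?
0.1462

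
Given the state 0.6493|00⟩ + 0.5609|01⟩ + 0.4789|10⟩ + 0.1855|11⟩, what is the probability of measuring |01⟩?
0.3146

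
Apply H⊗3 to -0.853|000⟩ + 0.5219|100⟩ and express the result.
-0.1171|000⟩ - 0.1171|001⟩ - 0.1171|010⟩ - 0.1171|011⟩ - 0.4861|100⟩ - 0.4861|101⟩ - 0.4861|110⟩ - 0.4861|111⟩

H⊗3 gives amp(|y⟩) = (1/2√2) Σ_x (−1)^(x·y) amp(|x⟩), where x·y is the number of positions in which both x and y have a 1.
|000⟩: (-0.853 + 0.5219)/(2√2) = -0.1171
|001⟩: (-0.853 + 0.5219)/(2√2) = -0.1171
|010⟩: (-0.853 + 0.5219)/(2√2) = -0.1171
|011⟩: (-0.853 + 0.5219)/(2√2) = -0.1171
|100⟩: (-0.853 - 0.5219)/(2√2) = -0.4861
|101⟩: (-0.853 - 0.5219)/(2√2) = -0.4861
|110⟩: (-0.853 - 0.5219)/(2√2) = -0.4861
|111⟩: (-0.853 - 0.5219)/(2√2) = -0.4861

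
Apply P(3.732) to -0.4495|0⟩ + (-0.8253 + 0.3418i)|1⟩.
-0.4495|0⟩ + (0.8759 + 0.1755i)|1⟩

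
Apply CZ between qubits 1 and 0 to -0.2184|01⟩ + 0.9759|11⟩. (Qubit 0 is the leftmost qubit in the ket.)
-0.2184|01⟩ - 0.9759|11⟩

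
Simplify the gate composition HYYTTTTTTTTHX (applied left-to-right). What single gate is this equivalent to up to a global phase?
X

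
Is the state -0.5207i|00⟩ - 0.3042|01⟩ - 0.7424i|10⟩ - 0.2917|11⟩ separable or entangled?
Entangled

Writing the state as a|00⟩ + b|01⟩ + c|10⟩ + d|11⟩, it is a product state iff ad − bc = 0.
Here (a, b, c, d) = (-0.5207i, -0.3042, -0.7424i, -0.2917): ad − bc = (-0.5207i)(-0.2917) − (-0.3042)(-0.7424i) = -0.07395i ≠ 0, so the state is entangled.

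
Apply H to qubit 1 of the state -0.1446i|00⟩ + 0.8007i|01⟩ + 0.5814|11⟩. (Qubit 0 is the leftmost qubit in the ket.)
0.4639i|00⟩ - 0.6684i|01⟩ + 0.4111|10⟩ - 0.4111|11⟩

H on qubit 1 mixes each pair of kets that differ only in qubit 1: amplitudes (a, b) of (|…0…⟩, |…1…⟩) become ((a + b)/√2, (a − b)/√2). Kets absent from the input have amplitude 0.
(|00⟩, |01⟩): (a, b) = (-0.1446i, 0.8007i) → (0.4639i, -0.6684i)
(|10⟩, |11⟩): (a, b) = (0, 0.5814) → (0.4111, -0.4111)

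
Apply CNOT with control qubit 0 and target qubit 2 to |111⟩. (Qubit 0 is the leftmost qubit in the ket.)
|110⟩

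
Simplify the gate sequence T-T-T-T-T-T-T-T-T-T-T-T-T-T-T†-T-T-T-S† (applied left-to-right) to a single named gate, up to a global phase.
S†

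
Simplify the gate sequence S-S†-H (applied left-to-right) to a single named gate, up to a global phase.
H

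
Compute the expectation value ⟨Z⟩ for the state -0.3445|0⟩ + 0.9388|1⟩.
-0.7627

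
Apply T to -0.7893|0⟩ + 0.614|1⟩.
-0.7893|0⟩ + (0.4342 + 0.4342i)|1⟩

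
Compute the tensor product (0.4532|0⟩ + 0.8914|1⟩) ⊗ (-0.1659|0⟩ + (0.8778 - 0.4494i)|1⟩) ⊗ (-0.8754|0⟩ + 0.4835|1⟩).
0.06582|000⟩ - 0.03635|001⟩ + (-0.3483 + 0.1783i)|010⟩ + (0.1923 - 0.09847i)|011⟩ + 0.1295|100⟩ - 0.0715|101⟩ + (-0.685 + 0.3507i)|110⟩ + (0.3783 - 0.1937i)|111⟩

amp(|b₁b₂…⟩) = product of the factor amplitudes for bits b₁, b₂, …; only kets whose every factor amplitude is nonzero survive.
|000⟩: (0.4532)(-0.1659)(-0.8754) = 0.06582
|001⟩: (0.4532)(-0.1659)(0.4835) = -0.03635
|010⟩: (0.4532)(0.8778 - 0.4494i)(-0.8754) = (-0.3483 + 0.1783i)
|011⟩: (0.4532)(0.8778 - 0.4494i)(0.4835) = (0.1923 - 0.09847i)
|100⟩: (0.8914)(-0.1659)(-0.8754) = 0.1295
|101⟩: (0.8914)(-0.1659)(0.4835) = -0.0715
|110⟩: (0.8914)(0.8778 - 0.4494i)(-0.8754) = (-0.685 + 0.3507i)
|111⟩: (0.8914)(0.8778 - 0.4494i)(0.4835) = (0.3783 - 0.1937i)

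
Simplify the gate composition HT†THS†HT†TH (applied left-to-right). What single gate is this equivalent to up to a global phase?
S†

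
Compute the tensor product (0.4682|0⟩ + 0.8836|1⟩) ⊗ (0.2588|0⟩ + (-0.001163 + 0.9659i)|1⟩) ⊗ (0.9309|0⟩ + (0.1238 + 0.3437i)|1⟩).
0.1128|000⟩ + (0.015 + 0.04165i)|001⟩ + (-0.0005069 + 0.421i)|010⟩ + (-0.1555 + 0.0558i)|011⟩ + 0.2129|100⟩ + (0.02831 + 0.0786i)|101⟩ + (-0.0009566 + 0.7945i)|110⟩ + (-0.2935 + 0.1053i)|111⟩

amp(|b₁b₂…⟩) = product of the factor amplitudes for bits b₁, b₂, …; only kets whose every factor amplitude is nonzero survive.
|000⟩: (0.4682)(0.2588)(0.9309) = 0.1128
|001⟩: (0.4682)(0.2588)(0.1238 + 0.3437i) = (0.015 + 0.04165i)
|010⟩: (0.4682)(-0.001163 + 0.9659i)(0.9309) = (-0.0005069 + 0.421i)
|011⟩: (0.4682)(-0.001163 + 0.9659i)(0.1238 + 0.3437i) = (-0.1555 + 0.0558i)
|100⟩: (0.8836)(0.2588)(0.9309) = 0.2129
|101⟩: (0.8836)(0.2588)(0.1238 + 0.3437i) = (0.02831 + 0.0786i)
|110⟩: (0.8836)(-0.001163 + 0.9659i)(0.9309) = (-0.0009566 + 0.7945i)
|111⟩: (0.8836)(-0.001163 + 0.9659i)(0.1238 + 0.3437i) = (-0.2935 + 0.1053i)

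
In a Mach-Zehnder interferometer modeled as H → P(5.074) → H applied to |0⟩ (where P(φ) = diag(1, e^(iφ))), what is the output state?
(0.6769 - 0.4677i)|0⟩ + (0.3231 + 0.4677i)|1⟩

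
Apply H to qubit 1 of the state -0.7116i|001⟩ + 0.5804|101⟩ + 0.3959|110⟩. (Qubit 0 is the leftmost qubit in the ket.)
-0.5032i|001⟩ - 0.5032i|011⟩ + 0.2799|100⟩ + 0.4104|101⟩ - 0.2799|110⟩ + 0.4104|111⟩

H on qubit 1 mixes each pair of kets that differ only in qubit 1: amplitudes (a, b) of (|…0…⟩, |…1…⟩) become ((a + b)/√2, (a − b)/√2). Kets absent from the input have amplitude 0.
(|001⟩, |011⟩): (a, b) = (-0.7116i, 0) → (-0.5032i, -0.5032i)
(|100⟩, |110⟩): (a, b) = (0, 0.3959) → (0.2799, -0.2799)
(|101⟩, |111⟩): (a, b) = (0.5804, 0) → (0.4104, 0.4104)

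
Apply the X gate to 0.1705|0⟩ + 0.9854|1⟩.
0.9854|0⟩ + 0.1705|1⟩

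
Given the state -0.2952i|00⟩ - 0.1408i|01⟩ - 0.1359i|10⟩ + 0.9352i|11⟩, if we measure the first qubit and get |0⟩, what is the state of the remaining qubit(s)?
-0.9026i|0⟩ - 0.4305i|1⟩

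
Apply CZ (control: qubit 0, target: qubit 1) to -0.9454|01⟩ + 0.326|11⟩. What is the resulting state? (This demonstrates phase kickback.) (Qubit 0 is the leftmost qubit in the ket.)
-0.9454|01⟩ - 0.326|11⟩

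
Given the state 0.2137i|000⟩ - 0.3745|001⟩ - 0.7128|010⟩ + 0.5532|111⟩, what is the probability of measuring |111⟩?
0.306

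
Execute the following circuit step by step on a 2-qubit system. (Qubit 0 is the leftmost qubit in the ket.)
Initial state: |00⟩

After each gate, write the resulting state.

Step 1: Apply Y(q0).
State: i|10⟩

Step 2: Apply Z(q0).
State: -i|10⟩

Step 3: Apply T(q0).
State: (1/√2 - (1/√2)i)|10⟩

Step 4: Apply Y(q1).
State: (1/√2 + (1/√2)i)|11⟩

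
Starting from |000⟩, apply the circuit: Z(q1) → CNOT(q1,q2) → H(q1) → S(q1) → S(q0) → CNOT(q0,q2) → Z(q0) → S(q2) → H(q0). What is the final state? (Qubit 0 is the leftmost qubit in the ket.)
1/2|000⟩ + (1/2)i|010⟩ + 1/2|100⟩ + (1/2)i|110⟩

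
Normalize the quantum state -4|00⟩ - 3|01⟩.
-0.8|00⟩ - 0.6|01⟩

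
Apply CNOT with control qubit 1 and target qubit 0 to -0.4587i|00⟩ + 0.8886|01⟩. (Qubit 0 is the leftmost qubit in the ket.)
-0.4587i|00⟩ + 0.8886|11⟩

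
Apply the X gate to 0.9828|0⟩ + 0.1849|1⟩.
0.1849|0⟩ + 0.9828|1⟩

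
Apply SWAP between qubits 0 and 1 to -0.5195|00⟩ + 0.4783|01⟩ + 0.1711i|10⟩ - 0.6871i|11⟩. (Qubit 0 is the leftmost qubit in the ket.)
-0.5195|00⟩ + 0.1711i|01⟩ + 0.4783|10⟩ - 0.6871i|11⟩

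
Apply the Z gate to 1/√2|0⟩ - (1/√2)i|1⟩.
1/√2|0⟩ + (1/√2)i|1⟩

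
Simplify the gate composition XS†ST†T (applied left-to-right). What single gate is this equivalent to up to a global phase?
X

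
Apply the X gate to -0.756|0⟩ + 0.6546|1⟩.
0.6546|0⟩ - 0.756|1⟩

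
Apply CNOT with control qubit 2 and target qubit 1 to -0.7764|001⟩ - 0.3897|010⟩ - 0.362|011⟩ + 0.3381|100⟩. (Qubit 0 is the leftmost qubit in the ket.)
-0.362|001⟩ - 0.3897|010⟩ - 0.7764|011⟩ + 0.3381|100⟩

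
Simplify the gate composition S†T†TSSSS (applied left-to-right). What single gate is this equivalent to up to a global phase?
S†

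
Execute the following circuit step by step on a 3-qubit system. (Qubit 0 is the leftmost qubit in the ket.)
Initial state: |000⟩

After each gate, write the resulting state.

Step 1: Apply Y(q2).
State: i|001⟩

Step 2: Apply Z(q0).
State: i|001⟩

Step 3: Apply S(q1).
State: i|001⟩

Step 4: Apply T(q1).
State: i|001⟩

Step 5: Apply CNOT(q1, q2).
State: i|001⟩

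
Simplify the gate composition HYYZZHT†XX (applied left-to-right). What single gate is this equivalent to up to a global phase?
T†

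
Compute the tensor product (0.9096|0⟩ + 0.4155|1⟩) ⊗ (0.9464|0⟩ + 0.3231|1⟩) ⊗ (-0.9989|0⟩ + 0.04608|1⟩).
-0.8599|000⟩ + 0.03967|001⟩ - 0.2936|010⟩ + 0.01354|011⟩ - 0.3928|100⟩ + 0.01812|101⟩ - 0.1341|110⟩ + 0.006186|111⟩

amp(|b₁b₂…⟩) = product of the factor amplitudes for bits b₁, b₂, …; only kets whose every factor amplitude is nonzero survive.
|000⟩: (0.9096)(0.9464)(-0.9989) = -0.8599
|001⟩: (0.9096)(0.9464)(0.04608) = 0.03967
|010⟩: (0.9096)(0.3231)(-0.9989) = -0.2936
|011⟩: (0.9096)(0.3231)(0.04608) = 0.01354
|100⟩: (0.4155)(0.9464)(-0.9989) = -0.3928
|101⟩: (0.4155)(0.9464)(0.04608) = 0.01812
|110⟩: (0.4155)(0.3231)(-0.9989) = -0.1341
|111⟩: (0.4155)(0.3231)(0.04608) = 0.006186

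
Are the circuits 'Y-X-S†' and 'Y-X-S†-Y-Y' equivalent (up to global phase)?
Yes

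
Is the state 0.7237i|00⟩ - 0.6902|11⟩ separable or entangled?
Entangled

Writing the state as a|00⟩ + b|01⟩ + c|10⟩ + d|11⟩, it is a product state iff ad − bc = 0.
Here (a, b, c, d) = (0.7237i, 0, 0, -0.6902): ad − bc = (0.7237i)(-0.6902) − (0)(0) = -0.4995i ≠ 0, so the state is entangled.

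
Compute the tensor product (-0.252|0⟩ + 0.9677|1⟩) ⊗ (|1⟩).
-0.252|01⟩ + 0.9677|11⟩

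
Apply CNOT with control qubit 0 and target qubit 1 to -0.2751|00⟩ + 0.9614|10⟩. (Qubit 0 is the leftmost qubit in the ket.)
-0.2751|00⟩ + 0.9614|11⟩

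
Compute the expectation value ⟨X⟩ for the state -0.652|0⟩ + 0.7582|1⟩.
-0.9887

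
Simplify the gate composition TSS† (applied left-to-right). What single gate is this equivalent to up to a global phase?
T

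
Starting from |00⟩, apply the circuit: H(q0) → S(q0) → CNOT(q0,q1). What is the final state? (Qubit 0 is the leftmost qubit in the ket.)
1/√2|00⟩ + (1/√2)i|11⟩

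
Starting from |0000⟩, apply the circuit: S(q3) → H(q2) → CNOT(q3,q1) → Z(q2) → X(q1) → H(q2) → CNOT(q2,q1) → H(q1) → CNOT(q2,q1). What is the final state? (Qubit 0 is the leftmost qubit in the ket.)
1/√2|0010⟩ + 1/√2|0110⟩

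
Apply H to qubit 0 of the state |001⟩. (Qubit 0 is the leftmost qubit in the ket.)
1/√2|001⟩ + 1/√2|101⟩

H on qubit 0 mixes each pair of kets that differ only in qubit 0: amplitudes (a, b) of (|…0…⟩, |…1…⟩) become ((a + b)/√2, (a − b)/√2). Kets absent from the input have amplitude 0.
(|001⟩, |101⟩): (a, b) = (1, 0) → (1/√2, 1/√2)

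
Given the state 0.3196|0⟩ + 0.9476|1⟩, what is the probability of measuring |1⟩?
0.8979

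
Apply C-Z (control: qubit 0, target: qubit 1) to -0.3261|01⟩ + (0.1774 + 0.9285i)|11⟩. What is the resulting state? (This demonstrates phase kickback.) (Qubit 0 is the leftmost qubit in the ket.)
-0.3261|01⟩ + (-0.1774 - 0.9285i)|11⟩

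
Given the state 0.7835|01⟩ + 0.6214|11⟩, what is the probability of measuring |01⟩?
0.6139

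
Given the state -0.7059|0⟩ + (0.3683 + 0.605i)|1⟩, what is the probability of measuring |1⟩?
0.5017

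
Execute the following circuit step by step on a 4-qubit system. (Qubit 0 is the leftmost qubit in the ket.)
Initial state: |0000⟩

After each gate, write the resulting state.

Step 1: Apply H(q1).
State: 1/√2|0000⟩ + 1/√2|0100⟩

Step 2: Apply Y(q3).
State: (1/√2)i|0001⟩ + (1/√2)i|0101⟩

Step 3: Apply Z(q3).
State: -(1/√2)i|0001⟩ - (1/√2)i|0101⟩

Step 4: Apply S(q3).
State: 1/√2|0001⟩ + 1/√2|0101⟩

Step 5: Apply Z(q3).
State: -1/√2|0001⟩ - 1/√2|0101⟩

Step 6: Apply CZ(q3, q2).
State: -1/√2|0001⟩ - 1/√2|0101⟩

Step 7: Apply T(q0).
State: -1/√2|0001⟩ - 1/√2|0101⟩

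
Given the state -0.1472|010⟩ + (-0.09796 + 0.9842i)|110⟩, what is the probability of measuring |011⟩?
0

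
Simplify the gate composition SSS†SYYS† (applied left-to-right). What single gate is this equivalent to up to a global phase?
S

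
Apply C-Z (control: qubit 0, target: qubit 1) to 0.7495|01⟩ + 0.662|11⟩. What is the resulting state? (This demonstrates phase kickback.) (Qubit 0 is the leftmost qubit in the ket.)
0.7495|01⟩ - 0.662|11⟩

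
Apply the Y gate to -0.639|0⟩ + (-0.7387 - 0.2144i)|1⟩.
(-0.2144 + 0.7387i)|0⟩ - 0.639i|1⟩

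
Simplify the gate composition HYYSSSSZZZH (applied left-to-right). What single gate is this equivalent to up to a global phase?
X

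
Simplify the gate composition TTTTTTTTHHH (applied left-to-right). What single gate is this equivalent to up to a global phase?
H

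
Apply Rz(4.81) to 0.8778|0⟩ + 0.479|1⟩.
(-0.6502 - 0.5897i)|0⟩ + (-0.3548 + 0.3218i)|1⟩

Rz(4.81) = [[e^(−iθ/2), 0], [0, e^(iθ/2)]] with e^(±iθ/2) = cos(θ/2) ± i·sin(θ/2); θ = 4.81, cos(θ/2) ≈ -0.740762, sin(θ/2) ≈ 0.671768.
With a = amp(|0⟩) = 0.8778 and b = amp(|1⟩) = 0.479:
new amp(|0⟩) = (-0.740762 - 0.671768i)·a = (-0.6502 - 0.5897i)
new amp(|1⟩) = (-0.740762 + 0.671768i)·b = (-0.3548 + 0.3218i)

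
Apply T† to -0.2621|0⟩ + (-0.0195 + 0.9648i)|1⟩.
-0.2621|0⟩ + (0.6684 + 0.696i)|1⟩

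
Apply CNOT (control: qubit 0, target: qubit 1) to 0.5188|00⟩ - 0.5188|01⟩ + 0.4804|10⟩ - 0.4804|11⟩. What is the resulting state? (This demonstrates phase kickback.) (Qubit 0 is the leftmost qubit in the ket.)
0.5188|00⟩ - 0.5188|01⟩ - 0.4804|10⟩ + 0.4804|11⟩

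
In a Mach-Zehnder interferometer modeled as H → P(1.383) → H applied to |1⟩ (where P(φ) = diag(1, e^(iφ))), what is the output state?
(0.4067 - 0.4912i)|0⟩ + (0.5933 + 0.4912i)|1⟩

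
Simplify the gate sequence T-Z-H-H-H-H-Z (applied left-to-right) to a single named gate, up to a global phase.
T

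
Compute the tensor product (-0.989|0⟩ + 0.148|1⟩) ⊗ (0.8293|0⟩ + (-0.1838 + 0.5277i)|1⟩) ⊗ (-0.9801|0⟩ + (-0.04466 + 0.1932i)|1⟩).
0.8039|000⟩ + (0.03663 - 0.1585i)|001⟩ + (-0.1782 + 0.5115i)|010⟩ + (0.09271 + 0.05843i)|011⟩ - 0.1203|100⟩ + (-0.005481 + 0.02371i)|101⟩ + (0.02666 - 0.07655i)|110⟩ + (-0.01387 - 0.008743i)|111⟩

amp(|b₁b₂…⟩) = product of the factor amplitudes for bits b₁, b₂, …; only kets whose every factor amplitude is nonzero survive.
|000⟩: (-0.989)(0.8293)(-0.9801) = 0.8039
|001⟩: (-0.989)(0.8293)(-0.04466 + 0.1932i) = (0.03663 - 0.1585i)
|010⟩: (-0.989)(-0.1838 + 0.5277i)(-0.9801) = (-0.1782 + 0.5115i)
|011⟩: (-0.989)(-0.1838 + 0.5277i)(-0.04466 + 0.1932i) = (0.09271 + 0.05843i)
|100⟩: (0.148)(0.8293)(-0.9801) = -0.1203
|101⟩: (0.148)(0.8293)(-0.04466 + 0.1932i) = (-0.005481 + 0.02371i)
|110⟩: (0.148)(-0.1838 + 0.5277i)(-0.9801) = (0.02666 - 0.07655i)
|111⟩: (0.148)(-0.1838 + 0.5277i)(-0.04466 + 0.1932i) = (-0.01387 - 0.008743i)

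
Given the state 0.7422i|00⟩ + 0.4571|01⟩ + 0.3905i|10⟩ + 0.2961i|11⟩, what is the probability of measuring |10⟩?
0.1525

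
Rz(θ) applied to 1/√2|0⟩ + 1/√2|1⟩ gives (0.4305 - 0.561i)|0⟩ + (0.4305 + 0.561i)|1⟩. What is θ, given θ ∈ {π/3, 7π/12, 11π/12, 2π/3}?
7π/12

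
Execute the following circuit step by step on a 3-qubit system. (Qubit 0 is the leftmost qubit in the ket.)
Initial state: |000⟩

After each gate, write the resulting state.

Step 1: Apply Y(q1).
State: i|010⟩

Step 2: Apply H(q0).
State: (1/√2)i|010⟩ + (1/√2)i|110⟩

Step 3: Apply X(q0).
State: (1/√2)i|010⟩ + (1/√2)i|110⟩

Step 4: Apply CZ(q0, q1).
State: (1/√2)i|010⟩ - (1/√2)i|110⟩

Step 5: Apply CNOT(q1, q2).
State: (1/√2)i|011⟩ - (1/√2)i|111⟩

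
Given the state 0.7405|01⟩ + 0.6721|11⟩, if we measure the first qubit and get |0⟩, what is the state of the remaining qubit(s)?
|1⟩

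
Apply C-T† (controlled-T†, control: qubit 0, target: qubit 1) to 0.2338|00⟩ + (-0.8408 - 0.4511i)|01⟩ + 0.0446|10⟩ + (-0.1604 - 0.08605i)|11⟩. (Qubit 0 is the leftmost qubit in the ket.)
0.2338|00⟩ + (-0.8408 - 0.4511i)|01⟩ + 0.0446|10⟩ + (-0.1743 + 0.05257i)|11⟩

C-T† leaves the control-|0⟩ kets |00⟩, |01⟩ unchanged and applies T† to qubit 1 on the control-|1⟩ pair (|10⟩, |11⟩).
T† = [[1, 0], [0, (1/√2 - (1/√2)i)]].
With a = amp(|10⟩) = 0.0446 and b = amp(|11⟩) = (-0.1604 - 0.08605i):
new amp(|10⟩) = (1)·a = 0.0446
new amp(|11⟩) = (1/√2 - (1/√2)i)·b = (-0.1743 + 0.05257i)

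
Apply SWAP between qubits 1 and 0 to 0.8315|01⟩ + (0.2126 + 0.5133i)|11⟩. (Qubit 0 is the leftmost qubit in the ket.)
0.8315|10⟩ + (0.2126 + 0.5133i)|11⟩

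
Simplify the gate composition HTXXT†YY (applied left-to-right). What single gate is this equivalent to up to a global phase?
H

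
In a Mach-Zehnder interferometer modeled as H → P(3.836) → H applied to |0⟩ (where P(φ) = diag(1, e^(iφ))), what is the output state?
(0.1158 - 0.32i)|0⟩ + (0.8842 + 0.32i)|1⟩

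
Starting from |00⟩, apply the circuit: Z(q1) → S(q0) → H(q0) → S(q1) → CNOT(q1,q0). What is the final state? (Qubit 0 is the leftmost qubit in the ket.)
1/√2|00⟩ + 1/√2|10⟩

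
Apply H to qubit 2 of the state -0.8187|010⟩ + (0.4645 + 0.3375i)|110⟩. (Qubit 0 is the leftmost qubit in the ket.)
-0.5789|010⟩ - 0.5789|011⟩ + (0.3285 + 0.2386i)|110⟩ + (0.3285 + 0.2386i)|111⟩

H on qubit 2 mixes each pair of kets that differ only in qubit 2: amplitudes (a, b) of (|…0…⟩, |…1…⟩) become ((a + b)/√2, (a − b)/√2). Kets absent from the input have amplitude 0.
(|010⟩, |011⟩): (a, b) = (-0.8187, 0) → (-0.5789, -0.5789)
(|110⟩, |111⟩): (a, b) = ((0.4645 + 0.3375i), 0) → ((0.3285 + 0.2386i), (0.3285 + 0.2386i))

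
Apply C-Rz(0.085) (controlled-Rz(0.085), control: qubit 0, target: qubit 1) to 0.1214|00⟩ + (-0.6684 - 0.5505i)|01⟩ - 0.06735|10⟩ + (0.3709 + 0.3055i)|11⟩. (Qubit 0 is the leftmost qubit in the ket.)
0.1214|00⟩ + (-0.6684 - 0.5505i)|01⟩ + (-0.06729 + 0.002862i)|10⟩ + (0.3576 + 0.321i)|11⟩

C-Rz(0.085) leaves the control-|0⟩ kets |00⟩, |01⟩ unchanged and applies Rz(0.085) to qubit 1 on the control-|1⟩ pair (|10⟩, |11⟩).
Rz(0.085) = [[e^(−iθ/2), 0], [0, e^(iθ/2)]] with e^(±iθ/2) = cos(θ/2) ± i·sin(θ/2); θ = 0.085, cos(θ/2) ≈ 0.999097, sin(θ/2) ≈ 0.0424872.
With a = amp(|10⟩) = -0.06735 and b = amp(|11⟩) = (0.3709 + 0.3055i):
new amp(|10⟩) = (0.999097 - 0.0424872i)·a = (-0.06729 + 0.002862i)
new amp(|11⟩) = (0.999097 + 0.0424872i)·b = (0.3576 + 0.321i)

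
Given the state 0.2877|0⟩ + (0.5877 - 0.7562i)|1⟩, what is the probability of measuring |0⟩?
0.08277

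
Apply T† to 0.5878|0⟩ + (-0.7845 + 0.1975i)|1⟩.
0.5878|0⟩ + (-0.4151 + 0.6944i)|1⟩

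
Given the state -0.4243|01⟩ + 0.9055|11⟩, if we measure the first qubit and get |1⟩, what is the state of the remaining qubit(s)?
|1⟩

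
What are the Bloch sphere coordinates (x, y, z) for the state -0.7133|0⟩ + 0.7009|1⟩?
(-0.9999, 0, 0.01754)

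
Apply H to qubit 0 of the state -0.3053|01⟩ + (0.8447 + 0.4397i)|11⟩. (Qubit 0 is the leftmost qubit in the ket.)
(0.3814 + 0.3109i)|01⟩ + (-0.8132 - 0.3109i)|11⟩

H on qubit 0 mixes each pair of kets that differ only in qubit 0: amplitudes (a, b) of (|…0…⟩, |…1…⟩) become ((a + b)/√2, (a − b)/√2). Kets absent from the input have amplitude 0.
(|01⟩, |11⟩): (a, b) = (-0.3053, (0.8447 + 0.4397i)) → ((0.3814 + 0.3109i), (-0.8132 - 0.3109i))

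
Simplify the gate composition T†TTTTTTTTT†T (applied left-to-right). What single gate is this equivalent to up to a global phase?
T†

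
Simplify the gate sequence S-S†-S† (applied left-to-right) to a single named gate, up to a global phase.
S†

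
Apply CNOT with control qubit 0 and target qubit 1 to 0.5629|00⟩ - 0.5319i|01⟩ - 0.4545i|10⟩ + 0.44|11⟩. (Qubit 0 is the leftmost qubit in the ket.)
0.5629|00⟩ - 0.5319i|01⟩ + 0.44|10⟩ - 0.4545i|11⟩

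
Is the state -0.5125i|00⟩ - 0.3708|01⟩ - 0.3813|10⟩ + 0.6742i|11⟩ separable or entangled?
Entangled

Writing the state as a|00⟩ + b|01⟩ + c|10⟩ + d|11⟩, it is a product state iff ad − bc = 0.
Here (a, b, c, d) = (-0.5125i, -0.3708, -0.3813, 0.6742i): ad − bc = (-0.5125i)(0.6742i) − (-0.3708)(-0.3813) = 0.2041 ≠ 0, so the state is entangled.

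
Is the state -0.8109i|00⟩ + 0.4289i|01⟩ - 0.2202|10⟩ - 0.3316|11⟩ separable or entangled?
Entangled

Writing the state as a|00⟩ + b|01⟩ + c|10⟩ + d|11⟩, it is a product state iff ad − bc = 0.
Here (a, b, c, d) = (-0.8109i, 0.4289i, -0.2202, -0.3316): ad − bc = (-0.8109i)(-0.3316) − (0.4289i)(-0.2202) = 0.3633i ≠ 0, so the state is entangled.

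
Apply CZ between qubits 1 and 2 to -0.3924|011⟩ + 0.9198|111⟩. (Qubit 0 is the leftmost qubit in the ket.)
0.3924|011⟩ - 0.9198|111⟩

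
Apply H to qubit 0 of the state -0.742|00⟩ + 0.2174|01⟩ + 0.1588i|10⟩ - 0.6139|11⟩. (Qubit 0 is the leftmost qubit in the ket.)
(-0.5247 + 0.1123i)|00⟩ - 0.2804|01⟩ + (-0.5247 - 0.1123i)|10⟩ + 0.5878|11⟩

H on qubit 0 mixes each pair of kets that differ only in qubit 0: amplitudes (a, b) of (|…0…⟩, |…1…⟩) become ((a + b)/√2, (a − b)/√2). Kets absent from the input have amplitude 0.
(|00⟩, |10⟩): (a, b) = (-0.742, 0.1588i) → ((-0.5247 + 0.1123i), (-0.5247 - 0.1123i))
(|01⟩, |11⟩): (a, b) = (0.2174, -0.6139) → (-0.2804, 0.5878)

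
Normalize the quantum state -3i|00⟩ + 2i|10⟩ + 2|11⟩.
-0.7276i|00⟩ + 0.4851i|10⟩ + 0.4851|11⟩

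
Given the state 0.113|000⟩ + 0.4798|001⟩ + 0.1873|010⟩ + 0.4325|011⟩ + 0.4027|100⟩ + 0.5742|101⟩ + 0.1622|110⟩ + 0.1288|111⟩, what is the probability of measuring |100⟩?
0.1622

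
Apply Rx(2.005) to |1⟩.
-0.8428i|0⟩ + 0.5382|1⟩

Rx(2.005) = [[cos(θ/2), −i·sin(θ/2)], [−i·sin(θ/2), cos(θ/2)]]; θ = 2.005, cos(θ/2) ≈ 0.538197, sin(θ/2) ≈ 0.842819.
With a = amp(|0⟩) = 0 and b = amp(|1⟩) = 1:
new amp(|0⟩) = (0.538197)·a + (-0.842819i)·b = -0.8428i
new amp(|1⟩) = (-0.842819i)·a + (0.538197)·b = 0.5382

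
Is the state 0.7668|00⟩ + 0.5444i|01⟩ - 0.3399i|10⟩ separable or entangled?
Entangled

Writing the state as a|00⟩ + b|01⟩ + c|10⟩ + d|11⟩, it is a product state iff ad − bc = 0.
Here (a, b, c, d) = (0.7668, 0.5444i, -0.3399i, 0): ad − bc = (0.7668)(0) − (0.5444i)(-0.3399i) = -0.185 ≠ 0, so the state is entangled.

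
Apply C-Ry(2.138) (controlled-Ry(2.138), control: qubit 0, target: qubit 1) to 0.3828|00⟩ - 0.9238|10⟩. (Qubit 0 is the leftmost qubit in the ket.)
0.3828|00⟩ - 0.4443|10⟩ - 0.8099|11⟩

C-Ry(2.138) leaves the control-|0⟩ kets |00⟩, |01⟩ unchanged and applies Ry(2.138) to qubit 1 on the control-|1⟩ pair (|10⟩, |11⟩).
Ry(2.138) = [[cos(θ/2), −sin(θ/2)], [sin(θ/2), cos(θ/2)]]; θ = 2.138, cos(θ/2) ≈ 0.481001, sin(θ/2) ≈ 0.87672.
With a = amp(|10⟩) = -0.9238 and b = amp(|11⟩) = 0:
new amp(|10⟩) = (0.481001)·a + (-0.87672)·b = -0.4443
new amp(|11⟩) = (0.87672)·a + (0.481001)·b = -0.8099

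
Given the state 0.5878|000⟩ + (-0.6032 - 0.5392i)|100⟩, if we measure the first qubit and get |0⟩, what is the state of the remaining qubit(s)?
|00⟩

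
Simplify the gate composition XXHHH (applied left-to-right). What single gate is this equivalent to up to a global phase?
H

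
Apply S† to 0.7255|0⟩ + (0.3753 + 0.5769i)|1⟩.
0.7255|0⟩ + (0.5769 - 0.3753i)|1⟩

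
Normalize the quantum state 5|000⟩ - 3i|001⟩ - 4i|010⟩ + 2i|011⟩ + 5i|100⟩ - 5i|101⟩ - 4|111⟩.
0.4564|000⟩ - 0.2739i|001⟩ - 0.3651i|010⟩ + 0.1826i|011⟩ + 0.4564i|100⟩ - 0.4564i|101⟩ - 0.3651|111⟩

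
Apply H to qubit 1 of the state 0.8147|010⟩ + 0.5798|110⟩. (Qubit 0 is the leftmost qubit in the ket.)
0.5761|000⟩ - 0.5761|010⟩ + 0.41|100⟩ - 0.41|110⟩

H on qubit 1 mixes each pair of kets that differ only in qubit 1: amplitudes (a, b) of (|…0…⟩, |…1…⟩) become ((a + b)/√2, (a − b)/√2). Kets absent from the input have amplitude 0.
(|000⟩, |010⟩): (a, b) = (0, 0.8147) → (0.5761, -0.5761)
(|100⟩, |110⟩): (a, b) = (0, 0.5798) → (0.41, -0.41)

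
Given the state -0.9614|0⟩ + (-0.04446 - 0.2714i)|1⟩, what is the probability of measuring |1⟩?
0.07563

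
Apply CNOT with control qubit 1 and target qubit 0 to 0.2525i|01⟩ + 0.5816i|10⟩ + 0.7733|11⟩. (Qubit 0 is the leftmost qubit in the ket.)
0.7733|01⟩ + 0.5816i|10⟩ + 0.2525i|11⟩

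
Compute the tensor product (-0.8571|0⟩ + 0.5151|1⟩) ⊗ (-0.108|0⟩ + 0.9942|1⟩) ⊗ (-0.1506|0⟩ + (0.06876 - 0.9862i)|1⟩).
-0.01394|000⟩ + (0.006365 - 0.09129i)|001⟩ + 0.1283|010⟩ + (-0.05859 + 0.8404i)|011⟩ + 0.008378|100⟩ + (-0.003825 + 0.05486i)|101⟩ - 0.07712|110⟩ + (0.03521 - 0.505i)|111⟩

amp(|b₁b₂…⟩) = product of the factor amplitudes for bits b₁, b₂, …; only kets whose every factor amplitude is nonzero survive.
|000⟩: (-0.8571)(-0.108)(-0.1506) = -0.01394
|001⟩: (-0.8571)(-0.108)(0.06876 - 0.9862i) = (0.006365 - 0.09129i)
|010⟩: (-0.8571)(0.9942)(-0.1506) = 0.1283
|011⟩: (-0.8571)(0.9942)(0.06876 - 0.9862i) = (-0.05859 + 0.8404i)
|100⟩: (0.5151)(-0.108)(-0.1506) = 0.008378
|101⟩: (0.5151)(-0.108)(0.06876 - 0.9862i) = (-0.003825 + 0.05486i)
|110⟩: (0.5151)(0.9942)(-0.1506) = -0.07712
|111⟩: (0.5151)(0.9942)(0.06876 - 0.9862i) = (0.03521 - 0.505i)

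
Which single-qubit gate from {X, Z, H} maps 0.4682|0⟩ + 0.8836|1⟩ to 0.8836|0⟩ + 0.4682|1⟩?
X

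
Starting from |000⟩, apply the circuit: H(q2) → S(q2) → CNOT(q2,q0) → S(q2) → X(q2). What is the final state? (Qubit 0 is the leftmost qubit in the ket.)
1/√2|001⟩ - 1/√2|100⟩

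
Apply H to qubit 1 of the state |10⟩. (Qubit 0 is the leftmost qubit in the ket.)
1/√2|10⟩ + 1/√2|11⟩

H on qubit 1 mixes each pair of kets that differ only in qubit 1: amplitudes (a, b) of (|…0…⟩, |…1…⟩) become ((a + b)/√2, (a − b)/√2). Kets absent from the input have amplitude 0.
(|10⟩, |11⟩): (a, b) = (1, 0) → (1/√2, 1/√2)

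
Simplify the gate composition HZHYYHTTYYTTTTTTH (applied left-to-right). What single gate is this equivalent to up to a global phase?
X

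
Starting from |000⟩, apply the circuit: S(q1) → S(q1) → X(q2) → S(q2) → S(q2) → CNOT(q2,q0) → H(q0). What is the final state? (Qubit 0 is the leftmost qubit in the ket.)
-1/√2|001⟩ + 1/√2|101⟩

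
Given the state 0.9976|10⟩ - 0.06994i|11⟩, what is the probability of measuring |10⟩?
0.9952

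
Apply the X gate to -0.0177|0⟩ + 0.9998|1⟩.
0.9998|0⟩ - 0.0177|1⟩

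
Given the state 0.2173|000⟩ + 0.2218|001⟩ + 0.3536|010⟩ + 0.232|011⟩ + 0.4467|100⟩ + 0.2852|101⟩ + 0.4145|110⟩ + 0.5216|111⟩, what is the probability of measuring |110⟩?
0.1718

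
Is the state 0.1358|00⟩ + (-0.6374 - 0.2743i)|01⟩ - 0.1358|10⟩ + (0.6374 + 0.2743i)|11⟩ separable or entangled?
Separable

Writing the state as a|00⟩ + b|01⟩ + c|10⟩ + d|11⟩, it is a product state iff ad − bc = 0.
Here (a, b, c, d) = (0.1358, (-0.6374 - 0.2743i), -0.1358, (0.6374 + 0.2743i)): ad − bc = (0.1358)(0.6374 + 0.2743i) − (-0.6374 - 0.2743i)(-0.1358) = 0, so the state is separable.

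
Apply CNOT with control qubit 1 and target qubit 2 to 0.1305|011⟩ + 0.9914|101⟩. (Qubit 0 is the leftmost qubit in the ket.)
0.1305|010⟩ + 0.9914|101⟩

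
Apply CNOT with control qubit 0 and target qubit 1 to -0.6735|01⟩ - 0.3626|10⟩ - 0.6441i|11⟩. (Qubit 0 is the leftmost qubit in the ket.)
-0.6735|01⟩ - 0.6441i|10⟩ - 0.3626|11⟩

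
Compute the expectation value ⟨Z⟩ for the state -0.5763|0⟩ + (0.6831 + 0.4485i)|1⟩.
-0.3357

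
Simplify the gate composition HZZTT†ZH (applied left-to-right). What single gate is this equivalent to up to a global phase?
X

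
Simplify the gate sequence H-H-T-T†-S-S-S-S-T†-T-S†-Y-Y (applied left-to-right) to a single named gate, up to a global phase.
S†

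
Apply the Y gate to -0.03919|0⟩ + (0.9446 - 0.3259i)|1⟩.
(-0.3259 - 0.9446i)|0⟩ - 0.03919i|1⟩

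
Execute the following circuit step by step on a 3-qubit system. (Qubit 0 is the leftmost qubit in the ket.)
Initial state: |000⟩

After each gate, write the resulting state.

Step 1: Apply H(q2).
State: 1/√2|000⟩ + 1/√2|001⟩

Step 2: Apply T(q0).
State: 1/√2|000⟩ + 1/√2|001⟩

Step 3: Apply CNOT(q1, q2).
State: 1/√2|000⟩ + 1/√2|001⟩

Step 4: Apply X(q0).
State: 1/√2|100⟩ + 1/√2|101⟩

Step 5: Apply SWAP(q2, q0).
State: 1/√2|001⟩ + 1/√2|101⟩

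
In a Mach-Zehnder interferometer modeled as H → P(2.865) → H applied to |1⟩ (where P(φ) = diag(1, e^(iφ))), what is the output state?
(0.981 - 0.1365i)|0⟩ + (0.019 + 0.1365i)|1⟩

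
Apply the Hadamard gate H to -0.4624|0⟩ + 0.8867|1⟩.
0.3|0⟩ - 0.954|1⟩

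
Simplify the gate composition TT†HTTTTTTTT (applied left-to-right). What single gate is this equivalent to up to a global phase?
H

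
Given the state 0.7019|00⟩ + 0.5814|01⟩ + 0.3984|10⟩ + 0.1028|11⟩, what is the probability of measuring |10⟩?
0.1587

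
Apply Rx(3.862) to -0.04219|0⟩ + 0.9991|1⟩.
(0.01487 - 0.935i)|0⟩ + (-0.3521 + 0.03948i)|1⟩

Rx(3.862) = [[cos(θ/2), −i·sin(θ/2)], [−i·sin(θ/2), cos(θ/2)]]; θ = 3.862, cos(θ/2) ≈ -0.352465, sin(θ/2) ≈ 0.935825.
With a = amp(|0⟩) = -0.04219 and b = amp(|1⟩) = 0.9991:
new amp(|0⟩) = (-0.352465)·a + (-0.935825i)·b = (0.01487 - 0.935i)
new amp(|1⟩) = (-0.935825i)·a + (-0.352465)·b = (-0.3521 + 0.03948i)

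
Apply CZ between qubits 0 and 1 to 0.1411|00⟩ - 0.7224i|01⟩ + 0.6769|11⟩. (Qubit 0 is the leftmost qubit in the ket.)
0.1411|00⟩ - 0.7224i|01⟩ - 0.6769|11⟩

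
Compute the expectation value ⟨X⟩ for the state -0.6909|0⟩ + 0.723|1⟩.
-0.999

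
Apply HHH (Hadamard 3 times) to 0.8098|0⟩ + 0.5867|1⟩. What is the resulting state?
0.9875|0⟩ + 0.1578|1⟩

H² = I, so H^3 = H: a single Hadamard. With (a, b) = (0.8098, 0.5867), H gives ((a + b)/√2, (a − b)/√2) = (0.9875, 0.1578).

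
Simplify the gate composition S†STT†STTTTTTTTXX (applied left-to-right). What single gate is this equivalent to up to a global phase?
S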